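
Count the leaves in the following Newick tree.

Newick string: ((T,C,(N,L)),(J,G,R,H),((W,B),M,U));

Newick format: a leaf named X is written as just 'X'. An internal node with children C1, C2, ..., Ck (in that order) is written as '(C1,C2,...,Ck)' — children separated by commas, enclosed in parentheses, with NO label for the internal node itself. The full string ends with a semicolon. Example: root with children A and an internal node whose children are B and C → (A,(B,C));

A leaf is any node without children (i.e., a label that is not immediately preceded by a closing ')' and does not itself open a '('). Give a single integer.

Newick: ((T,C,(N,L)),(J,G,R,H),((W,B),M,U));
Scan left-to-right; a leaf is any maximal label run not followed by '(':
  pos 2: leaf 'T' → count = 1
  pos 4: leaf 'C' → count = 2
  pos 7: leaf 'N' → count = 3
  pos 9: leaf 'L' → count = 4
  pos 14: leaf 'J' → count = 5
  pos 16: leaf 'G' → count = 6
  pos 18: leaf 'R' → count = 7
  pos 20: leaf 'H' → count = 8
  pos 25: leaf 'W' → count = 9
  pos 27: leaf 'B' → count = 10
  pos 30: leaf 'M' → count = 11
  pos 32: leaf 'U' → count = 12
Total leaves: 12

Answer: 12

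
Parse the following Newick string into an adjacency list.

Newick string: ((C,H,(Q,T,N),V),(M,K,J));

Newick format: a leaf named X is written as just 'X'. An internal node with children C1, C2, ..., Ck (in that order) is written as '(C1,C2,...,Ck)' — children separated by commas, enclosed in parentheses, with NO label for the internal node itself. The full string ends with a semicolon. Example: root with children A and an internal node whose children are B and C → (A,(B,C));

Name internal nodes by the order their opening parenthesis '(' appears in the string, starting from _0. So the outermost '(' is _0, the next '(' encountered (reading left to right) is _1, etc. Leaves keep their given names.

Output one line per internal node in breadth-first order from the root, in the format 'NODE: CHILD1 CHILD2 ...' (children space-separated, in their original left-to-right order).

Answer: _0: _1 _3
_1: C H _2 V
_3: M K J
_2: Q T N

Derivation:
Input: ((C,H,(Q,T,N),V),(M,K,J));
Scanning left-to-right, naming '(' by encounter order:
  pos 0: '(' -> open internal node _0 (depth 1)
  pos 1: '(' -> open internal node _1 (depth 2)
  pos 6: '(' -> open internal node _2 (depth 3)
  pos 12: ')' -> close internal node _2 (now at depth 2)
  pos 15: ')' -> close internal node _1 (now at depth 1)
  pos 17: '(' -> open internal node _3 (depth 2)
  pos 23: ')' -> close internal node _3 (now at depth 1)
  pos 24: ')' -> close internal node _0 (now at depth 0)
Total internal nodes: 4
BFS adjacency from root:
  _0: _1 _3
  _1: C H _2 V
  _3: M K J
  _2: Q T N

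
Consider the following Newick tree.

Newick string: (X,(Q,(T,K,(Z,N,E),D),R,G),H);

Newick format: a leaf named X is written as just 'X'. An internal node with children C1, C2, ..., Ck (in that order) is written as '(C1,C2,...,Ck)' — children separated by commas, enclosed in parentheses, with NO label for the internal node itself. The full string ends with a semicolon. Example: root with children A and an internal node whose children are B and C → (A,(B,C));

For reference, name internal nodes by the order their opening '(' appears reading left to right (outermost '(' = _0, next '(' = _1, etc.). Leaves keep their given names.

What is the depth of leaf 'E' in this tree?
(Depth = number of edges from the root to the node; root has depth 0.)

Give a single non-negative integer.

Newick: (X,(Q,(T,K,(Z,N,E),D),R,G),H);
Naming internals by '(' encounter order: outermost '(' = _0, next = _1, ...
Query node: E
Path from root: _0 -> _1 -> _2 -> _3 -> E
Depth of E: 4 (number of edges from root)

Answer: 4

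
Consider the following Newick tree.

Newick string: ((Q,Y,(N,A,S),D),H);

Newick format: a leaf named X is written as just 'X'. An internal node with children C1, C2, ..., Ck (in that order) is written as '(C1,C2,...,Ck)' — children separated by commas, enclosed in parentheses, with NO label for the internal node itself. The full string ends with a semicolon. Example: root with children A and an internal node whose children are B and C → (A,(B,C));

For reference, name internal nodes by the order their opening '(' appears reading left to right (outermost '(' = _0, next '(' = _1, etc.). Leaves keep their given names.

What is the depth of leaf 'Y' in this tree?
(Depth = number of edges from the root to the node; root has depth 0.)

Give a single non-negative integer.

Answer: 2

Derivation:
Newick: ((Q,Y,(N,A,S),D),H);
Naming internals by '(' encounter order: outermost '(' = _0, next = _1, ...
Query node: Y
Path from root: _0 -> _1 -> Y
Depth of Y: 2 (number of edges from root)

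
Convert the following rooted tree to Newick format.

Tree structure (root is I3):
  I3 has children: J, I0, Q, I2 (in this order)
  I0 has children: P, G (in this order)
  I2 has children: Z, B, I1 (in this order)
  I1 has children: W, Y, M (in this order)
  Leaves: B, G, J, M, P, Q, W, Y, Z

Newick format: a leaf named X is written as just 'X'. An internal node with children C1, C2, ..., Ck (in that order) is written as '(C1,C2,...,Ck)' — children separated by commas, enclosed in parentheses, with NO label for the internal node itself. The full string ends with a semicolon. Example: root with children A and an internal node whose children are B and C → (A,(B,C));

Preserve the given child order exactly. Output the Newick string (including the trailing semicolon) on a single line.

Answer: (J,(P,G),Q,(Z,B,(W,Y,M)));

Derivation:
internal I3 with children ['J', 'I0', 'Q', 'I2']
  leaf 'J' → 'J'
  internal I0 with children ['P', 'G']
    leaf 'P' → 'P'
    leaf 'G' → 'G'
  → '(P,G)'
  leaf 'Q' → 'Q'
  internal I2 with children ['Z', 'B', 'I1']
    leaf 'Z' → 'Z'
    leaf 'B' → 'B'
    internal I1 with children ['W', 'Y', 'M']
      leaf 'W' → 'W'
      leaf 'Y' → 'Y'
      leaf 'M' → 'M'
    → '(W,Y,M)'
  → '(Z,B,(W,Y,M))'
→ '(J,(P,G),Q,(Z,B,(W,Y,M)))'
Final: (J,(P,G),Q,(Z,B,(W,Y,M)));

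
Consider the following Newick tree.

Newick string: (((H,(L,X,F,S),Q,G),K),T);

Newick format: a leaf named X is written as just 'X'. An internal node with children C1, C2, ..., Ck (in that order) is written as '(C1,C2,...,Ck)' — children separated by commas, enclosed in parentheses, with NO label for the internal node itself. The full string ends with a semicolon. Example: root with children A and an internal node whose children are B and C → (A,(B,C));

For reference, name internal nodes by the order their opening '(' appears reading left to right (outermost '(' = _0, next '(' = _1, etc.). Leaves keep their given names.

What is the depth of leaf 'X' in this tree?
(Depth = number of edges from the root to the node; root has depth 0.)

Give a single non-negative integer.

Answer: 4

Derivation:
Newick: (((H,(L,X,F,S),Q,G),K),T);
Naming internals by '(' encounter order: outermost '(' = _0, next = _1, ...
Query node: X
Path from root: _0 -> _1 -> _2 -> _3 -> X
Depth of X: 4 (number of edges from root)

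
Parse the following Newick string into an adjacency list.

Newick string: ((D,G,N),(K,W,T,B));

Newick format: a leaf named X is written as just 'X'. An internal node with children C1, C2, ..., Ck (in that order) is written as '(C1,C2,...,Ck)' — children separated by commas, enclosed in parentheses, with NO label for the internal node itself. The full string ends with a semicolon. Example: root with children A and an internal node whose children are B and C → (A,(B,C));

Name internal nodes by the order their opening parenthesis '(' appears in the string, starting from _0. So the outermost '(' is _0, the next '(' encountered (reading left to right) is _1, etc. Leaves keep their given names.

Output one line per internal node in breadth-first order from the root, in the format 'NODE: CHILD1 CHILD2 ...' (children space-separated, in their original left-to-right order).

Input: ((D,G,N),(K,W,T,B));
Scanning left-to-right, naming '(' by encounter order:
  pos 0: '(' -> open internal node _0 (depth 1)
  pos 1: '(' -> open internal node _1 (depth 2)
  pos 7: ')' -> close internal node _1 (now at depth 1)
  pos 9: '(' -> open internal node _2 (depth 2)
  pos 17: ')' -> close internal node _2 (now at depth 1)
  pos 18: ')' -> close internal node _0 (now at depth 0)
Total internal nodes: 3
BFS adjacency from root:
  _0: _1 _2
  _1: D G N
  _2: K W T B

Answer: _0: _1 _2
_1: D G N
_2: K W T B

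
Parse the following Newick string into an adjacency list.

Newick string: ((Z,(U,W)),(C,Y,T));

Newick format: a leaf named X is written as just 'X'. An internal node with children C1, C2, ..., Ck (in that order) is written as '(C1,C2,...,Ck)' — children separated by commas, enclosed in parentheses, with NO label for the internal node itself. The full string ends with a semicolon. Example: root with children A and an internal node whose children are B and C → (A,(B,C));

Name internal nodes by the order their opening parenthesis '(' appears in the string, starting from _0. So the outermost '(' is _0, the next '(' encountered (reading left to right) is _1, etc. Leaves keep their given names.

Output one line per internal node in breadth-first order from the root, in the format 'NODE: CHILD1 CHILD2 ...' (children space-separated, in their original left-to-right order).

Answer: _0: _1 _3
_1: Z _2
_3: C Y T
_2: U W

Derivation:
Input: ((Z,(U,W)),(C,Y,T));
Scanning left-to-right, naming '(' by encounter order:
  pos 0: '(' -> open internal node _0 (depth 1)
  pos 1: '(' -> open internal node _1 (depth 2)
  pos 4: '(' -> open internal node _2 (depth 3)
  pos 8: ')' -> close internal node _2 (now at depth 2)
  pos 9: ')' -> close internal node _1 (now at depth 1)
  pos 11: '(' -> open internal node _3 (depth 2)
  pos 17: ')' -> close internal node _3 (now at depth 1)
  pos 18: ')' -> close internal node _0 (now at depth 0)
Total internal nodes: 4
BFS adjacency from root:
  _0: _1 _3
  _1: Z _2
  _3: C Y T
  _2: U W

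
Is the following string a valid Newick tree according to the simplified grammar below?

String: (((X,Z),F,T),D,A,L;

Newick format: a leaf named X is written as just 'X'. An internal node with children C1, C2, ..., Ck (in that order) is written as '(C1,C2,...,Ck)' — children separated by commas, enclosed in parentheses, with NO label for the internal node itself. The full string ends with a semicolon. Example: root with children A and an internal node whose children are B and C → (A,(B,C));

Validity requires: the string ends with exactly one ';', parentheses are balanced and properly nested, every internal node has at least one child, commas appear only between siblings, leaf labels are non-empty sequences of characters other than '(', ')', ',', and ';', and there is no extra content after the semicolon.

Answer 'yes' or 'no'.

Input: (((X,Z),F,T),D,A,L;
Paren balance: 3 '(' vs 2 ')' MISMATCH
Ends with single ';': True
Full parse: FAILS (expected , or ) at pos 18)
Valid: False

Answer: no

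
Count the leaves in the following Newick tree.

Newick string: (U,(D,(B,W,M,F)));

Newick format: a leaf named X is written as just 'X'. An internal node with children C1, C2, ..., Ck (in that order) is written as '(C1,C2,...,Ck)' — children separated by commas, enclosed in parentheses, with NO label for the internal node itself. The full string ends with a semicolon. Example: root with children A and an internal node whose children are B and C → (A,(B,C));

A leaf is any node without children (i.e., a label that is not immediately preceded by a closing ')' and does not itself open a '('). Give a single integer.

Answer: 6

Derivation:
Newick: (U,(D,(B,W,M,F)));
Scan left-to-right; a leaf is any maximal label run not followed by '(':
  pos 1: leaf 'U' → count = 1
  pos 4: leaf 'D' → count = 2
  pos 7: leaf 'B' → count = 3
  pos 9: leaf 'W' → count = 4
  pos 11: leaf 'M' → count = 5
  pos 13: leaf 'F' → count = 6
Total leaves: 6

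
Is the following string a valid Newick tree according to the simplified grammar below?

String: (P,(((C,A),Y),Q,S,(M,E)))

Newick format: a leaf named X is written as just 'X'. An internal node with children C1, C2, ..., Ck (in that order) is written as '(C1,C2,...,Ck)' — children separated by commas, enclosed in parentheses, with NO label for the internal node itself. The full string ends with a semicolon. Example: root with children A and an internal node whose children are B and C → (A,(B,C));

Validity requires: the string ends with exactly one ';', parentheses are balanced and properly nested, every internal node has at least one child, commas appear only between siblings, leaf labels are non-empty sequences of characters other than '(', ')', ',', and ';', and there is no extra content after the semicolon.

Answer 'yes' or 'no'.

Input: (P,(((C,A),Y),Q,S,(M,E)))
Paren balance: 5 '(' vs 5 ')' OK
Ends with single ';': False
Full parse: FAILS (must end with ;)
Valid: False

Answer: no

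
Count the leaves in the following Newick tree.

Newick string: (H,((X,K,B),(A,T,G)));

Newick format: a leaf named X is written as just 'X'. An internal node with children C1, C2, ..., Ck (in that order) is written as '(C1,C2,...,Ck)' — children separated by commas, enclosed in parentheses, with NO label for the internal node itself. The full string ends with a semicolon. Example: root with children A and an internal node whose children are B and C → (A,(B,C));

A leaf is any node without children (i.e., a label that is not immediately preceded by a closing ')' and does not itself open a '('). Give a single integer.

Answer: 7

Derivation:
Newick: (H,((X,K,B),(A,T,G)));
Scan left-to-right; a leaf is any maximal label run not followed by '(':
  pos 1: leaf 'H' → count = 1
  pos 5: leaf 'X' → count = 2
  pos 7: leaf 'K' → count = 3
  pos 9: leaf 'B' → count = 4
  pos 13: leaf 'A' → count = 5
  pos 15: leaf 'T' → count = 6
  pos 17: leaf 'G' → count = 7
Total leaves: 7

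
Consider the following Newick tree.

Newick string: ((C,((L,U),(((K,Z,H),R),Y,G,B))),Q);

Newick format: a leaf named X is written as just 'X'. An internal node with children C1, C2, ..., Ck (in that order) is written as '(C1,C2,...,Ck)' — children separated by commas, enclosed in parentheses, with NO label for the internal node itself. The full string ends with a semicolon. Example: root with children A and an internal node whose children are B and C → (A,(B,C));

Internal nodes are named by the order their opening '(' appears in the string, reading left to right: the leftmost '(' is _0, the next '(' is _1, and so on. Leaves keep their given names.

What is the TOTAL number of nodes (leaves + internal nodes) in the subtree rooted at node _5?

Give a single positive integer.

Newick: ((C,((L,U),(((K,Z,H),R),Y,G,B))),Q);
Locate _5: it is the '(' at position 12 (the 6th '(' reading left to right).
Query: subtree rooted at _5
_5: subtree_size = 1 + 5
  _6: subtree_size = 1 + 3
    K: subtree_size = 1 + 0
    Z: subtree_size = 1 + 0
    H: subtree_size = 1 + 0
  R: subtree_size = 1 + 0
Total subtree size of _5: 6

Answer: 6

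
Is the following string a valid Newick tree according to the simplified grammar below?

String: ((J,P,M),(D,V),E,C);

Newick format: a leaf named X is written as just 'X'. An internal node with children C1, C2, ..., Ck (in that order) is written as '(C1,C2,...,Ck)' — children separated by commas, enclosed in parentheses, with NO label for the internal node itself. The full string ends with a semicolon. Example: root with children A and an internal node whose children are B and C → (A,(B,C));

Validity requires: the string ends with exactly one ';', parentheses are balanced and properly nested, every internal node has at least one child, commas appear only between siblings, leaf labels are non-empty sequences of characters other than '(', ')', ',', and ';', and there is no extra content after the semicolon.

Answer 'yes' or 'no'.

Input: ((J,P,M),(D,V),E,C);
Paren balance: 3 '(' vs 3 ')' OK
Ends with single ';': True
Full parse: OK
Valid: True

Answer: yes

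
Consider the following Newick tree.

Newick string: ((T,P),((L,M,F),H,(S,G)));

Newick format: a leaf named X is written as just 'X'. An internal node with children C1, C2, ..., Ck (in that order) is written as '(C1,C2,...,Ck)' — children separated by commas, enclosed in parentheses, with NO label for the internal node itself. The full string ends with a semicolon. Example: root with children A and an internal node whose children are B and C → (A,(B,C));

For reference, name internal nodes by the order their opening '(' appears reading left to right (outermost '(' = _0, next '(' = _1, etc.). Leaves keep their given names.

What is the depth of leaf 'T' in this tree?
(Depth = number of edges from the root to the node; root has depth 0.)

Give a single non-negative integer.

Newick: ((T,P),((L,M,F),H,(S,G)));
Naming internals by '(' encounter order: outermost '(' = _0, next = _1, ...
Query node: T
Path from root: _0 -> _1 -> T
Depth of T: 2 (number of edges from root)

Answer: 2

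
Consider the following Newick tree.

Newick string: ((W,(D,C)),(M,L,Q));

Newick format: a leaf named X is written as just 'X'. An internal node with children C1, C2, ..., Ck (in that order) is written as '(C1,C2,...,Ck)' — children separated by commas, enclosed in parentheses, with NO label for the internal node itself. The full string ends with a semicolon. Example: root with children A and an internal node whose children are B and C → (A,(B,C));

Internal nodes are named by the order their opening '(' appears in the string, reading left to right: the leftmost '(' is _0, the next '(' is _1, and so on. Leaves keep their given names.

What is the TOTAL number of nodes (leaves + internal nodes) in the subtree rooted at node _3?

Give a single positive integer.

Answer: 4

Derivation:
Newick: ((W,(D,C)),(M,L,Q));
Locate _3: it is the '(' at position 11 (the 4th '(' reading left to right).
Query: subtree rooted at _3
_3: subtree_size = 1 + 3
  M: subtree_size = 1 + 0
  L: subtree_size = 1 + 0
  Q: subtree_size = 1 + 0
Total subtree size of _3: 4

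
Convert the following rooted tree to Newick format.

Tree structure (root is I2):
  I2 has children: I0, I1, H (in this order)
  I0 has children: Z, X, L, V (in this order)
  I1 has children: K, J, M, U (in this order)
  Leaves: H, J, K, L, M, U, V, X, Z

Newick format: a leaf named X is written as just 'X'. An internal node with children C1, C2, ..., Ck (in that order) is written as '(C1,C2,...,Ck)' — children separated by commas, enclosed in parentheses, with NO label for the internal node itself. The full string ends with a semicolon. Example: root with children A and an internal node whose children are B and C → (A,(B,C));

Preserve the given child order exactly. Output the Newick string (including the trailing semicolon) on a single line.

Answer: ((Z,X,L,V),(K,J,M,U),H);

Derivation:
internal I2 with children ['I0', 'I1', 'H']
  internal I0 with children ['Z', 'X', 'L', 'V']
    leaf 'Z' → 'Z'
    leaf 'X' → 'X'
    leaf 'L' → 'L'
    leaf 'V' → 'V'
  → '(Z,X,L,V)'
  internal I1 with children ['K', 'J', 'M', 'U']
    leaf 'K' → 'K'
    leaf 'J' → 'J'
    leaf 'M' → 'M'
    leaf 'U' → 'U'
  → '(K,J,M,U)'
  leaf 'H' → 'H'
→ '((Z,X,L,V),(K,J,M,U),H)'
Final: ((Z,X,L,V),(K,J,M,U),H);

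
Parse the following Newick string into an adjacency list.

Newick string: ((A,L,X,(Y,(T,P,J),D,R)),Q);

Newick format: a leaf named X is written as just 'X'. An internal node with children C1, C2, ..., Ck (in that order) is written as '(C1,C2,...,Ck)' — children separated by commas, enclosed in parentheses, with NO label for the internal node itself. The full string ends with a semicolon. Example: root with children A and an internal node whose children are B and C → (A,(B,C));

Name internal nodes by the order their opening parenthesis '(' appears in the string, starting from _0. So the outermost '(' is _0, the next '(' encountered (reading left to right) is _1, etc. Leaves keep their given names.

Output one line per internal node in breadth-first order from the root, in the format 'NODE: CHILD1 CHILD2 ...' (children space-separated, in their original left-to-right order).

Answer: _0: _1 Q
_1: A L X _2
_2: Y _3 D R
_3: T P J

Derivation:
Input: ((A,L,X,(Y,(T,P,J),D,R)),Q);
Scanning left-to-right, naming '(' by encounter order:
  pos 0: '(' -> open internal node _0 (depth 1)
  pos 1: '(' -> open internal node _1 (depth 2)
  pos 8: '(' -> open internal node _2 (depth 3)
  pos 11: '(' -> open internal node _3 (depth 4)
  pos 17: ')' -> close internal node _3 (now at depth 3)
  pos 22: ')' -> close internal node _2 (now at depth 2)
  pos 23: ')' -> close internal node _1 (now at depth 1)
  pos 26: ')' -> close internal node _0 (now at depth 0)
Total internal nodes: 4
BFS adjacency from root:
  _0: _1 Q
  _1: A L X _2
  _2: Y _3 D R
  _3: T P J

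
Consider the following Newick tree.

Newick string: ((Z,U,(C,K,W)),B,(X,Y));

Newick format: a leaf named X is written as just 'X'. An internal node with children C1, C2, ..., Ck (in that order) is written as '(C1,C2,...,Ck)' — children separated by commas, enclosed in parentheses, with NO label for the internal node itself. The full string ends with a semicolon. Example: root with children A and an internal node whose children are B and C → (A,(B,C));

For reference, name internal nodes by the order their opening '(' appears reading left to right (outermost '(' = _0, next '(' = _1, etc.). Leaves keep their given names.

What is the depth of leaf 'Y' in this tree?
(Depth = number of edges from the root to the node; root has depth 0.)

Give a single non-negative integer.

Answer: 2

Derivation:
Newick: ((Z,U,(C,K,W)),B,(X,Y));
Naming internals by '(' encounter order: outermost '(' = _0, next = _1, ...
Query node: Y
Path from root: _0 -> _3 -> Y
Depth of Y: 2 (number of edges from root)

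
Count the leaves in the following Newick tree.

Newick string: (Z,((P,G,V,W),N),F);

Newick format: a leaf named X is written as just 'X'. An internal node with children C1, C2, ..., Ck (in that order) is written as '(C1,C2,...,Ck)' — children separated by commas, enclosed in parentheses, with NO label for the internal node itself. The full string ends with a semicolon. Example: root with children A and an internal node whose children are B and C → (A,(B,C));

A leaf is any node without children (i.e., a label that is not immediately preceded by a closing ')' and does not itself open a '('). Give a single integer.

Newick: (Z,((P,G,V,W),N),F);
Scan left-to-right; a leaf is any maximal label run not followed by '(':
  pos 1: leaf 'Z' → count = 1
  pos 5: leaf 'P' → count = 2
  pos 7: leaf 'G' → count = 3
  pos 9: leaf 'V' → count = 4
  pos 11: leaf 'W' → count = 5
  pos 14: leaf 'N' → count = 6
  pos 17: leaf 'F' → count = 7
Total leaves: 7

Answer: 7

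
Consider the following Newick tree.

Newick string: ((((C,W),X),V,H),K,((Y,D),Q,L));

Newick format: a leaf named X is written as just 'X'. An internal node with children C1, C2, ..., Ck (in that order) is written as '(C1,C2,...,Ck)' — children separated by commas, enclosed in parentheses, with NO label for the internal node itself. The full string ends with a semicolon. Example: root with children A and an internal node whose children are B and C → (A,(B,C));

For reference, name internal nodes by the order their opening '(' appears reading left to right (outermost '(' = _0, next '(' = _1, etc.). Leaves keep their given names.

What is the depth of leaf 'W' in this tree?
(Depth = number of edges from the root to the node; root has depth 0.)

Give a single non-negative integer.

Answer: 4

Derivation:
Newick: ((((C,W),X),V,H),K,((Y,D),Q,L));
Naming internals by '(' encounter order: outermost '(' = _0, next = _1, ...
Query node: W
Path from root: _0 -> _1 -> _2 -> _3 -> W
Depth of W: 4 (number of edges from root)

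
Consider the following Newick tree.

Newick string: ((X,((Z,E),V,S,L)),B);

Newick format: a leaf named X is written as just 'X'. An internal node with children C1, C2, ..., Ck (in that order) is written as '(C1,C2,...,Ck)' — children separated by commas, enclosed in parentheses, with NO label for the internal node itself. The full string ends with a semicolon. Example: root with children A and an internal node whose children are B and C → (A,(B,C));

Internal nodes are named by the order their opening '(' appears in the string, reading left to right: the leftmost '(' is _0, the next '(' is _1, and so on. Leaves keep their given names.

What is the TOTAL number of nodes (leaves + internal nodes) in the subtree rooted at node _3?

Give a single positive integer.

Newick: ((X,((Z,E),V,S,L)),B);
Locate _3: it is the '(' at position 5 (the 4th '(' reading left to right).
Query: subtree rooted at _3
_3: subtree_size = 1 + 2
  Z: subtree_size = 1 + 0
  E: subtree_size = 1 + 0
Total subtree size of _3: 3

Answer: 3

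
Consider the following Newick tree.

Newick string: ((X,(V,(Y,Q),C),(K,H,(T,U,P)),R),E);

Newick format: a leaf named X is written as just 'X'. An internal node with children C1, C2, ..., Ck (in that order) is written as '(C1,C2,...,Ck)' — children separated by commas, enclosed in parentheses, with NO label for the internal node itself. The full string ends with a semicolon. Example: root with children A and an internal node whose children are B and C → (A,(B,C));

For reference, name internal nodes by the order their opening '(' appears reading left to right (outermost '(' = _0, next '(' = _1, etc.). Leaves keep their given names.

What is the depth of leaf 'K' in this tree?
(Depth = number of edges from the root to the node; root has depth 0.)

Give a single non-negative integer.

Answer: 3

Derivation:
Newick: ((X,(V,(Y,Q),C),(K,H,(T,U,P)),R),E);
Naming internals by '(' encounter order: outermost '(' = _0, next = _1, ...
Query node: K
Path from root: _0 -> _1 -> _4 -> K
Depth of K: 3 (number of edges from root)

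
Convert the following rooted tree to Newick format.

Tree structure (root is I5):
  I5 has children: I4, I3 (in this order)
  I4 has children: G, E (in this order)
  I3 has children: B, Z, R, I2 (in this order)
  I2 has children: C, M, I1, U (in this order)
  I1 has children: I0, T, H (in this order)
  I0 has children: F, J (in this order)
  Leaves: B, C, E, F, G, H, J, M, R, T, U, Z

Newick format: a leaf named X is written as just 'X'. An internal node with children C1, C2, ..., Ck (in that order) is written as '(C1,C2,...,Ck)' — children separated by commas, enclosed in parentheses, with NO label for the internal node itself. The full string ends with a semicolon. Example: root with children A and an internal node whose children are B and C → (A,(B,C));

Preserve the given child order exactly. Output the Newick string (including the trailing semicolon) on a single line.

Answer: ((G,E),(B,Z,R,(C,M,((F,J),T,H),U)));

Derivation:
internal I5 with children ['I4', 'I3']
  internal I4 with children ['G', 'E']
    leaf 'G' → 'G'
    leaf 'E' → 'E'
  → '(G,E)'
  internal I3 with children ['B', 'Z', 'R', 'I2']
    leaf 'B' → 'B'
    leaf 'Z' → 'Z'
    leaf 'R' → 'R'
    internal I2 with children ['C', 'M', 'I1', 'U']
      leaf 'C' → 'C'
      leaf 'M' → 'M'
      internal I1 with children ['I0', 'T', 'H']
        internal I0 with children ['F', 'J']
          leaf 'F' → 'F'
          leaf 'J' → 'J'
        → '(F,J)'
        leaf 'T' → 'T'
        leaf 'H' → 'H'
      → '((F,J),T,H)'
      leaf 'U' → 'U'
    → '(C,M,((F,J),T,H),U)'
  → '(B,Z,R,(C,M,((F,J),T,H),U))'
→ '((G,E),(B,Z,R,(C,M,((F,J),T,H),U)))'
Final: ((G,E),(B,Z,R,(C,M,((F,J),T,H),U)));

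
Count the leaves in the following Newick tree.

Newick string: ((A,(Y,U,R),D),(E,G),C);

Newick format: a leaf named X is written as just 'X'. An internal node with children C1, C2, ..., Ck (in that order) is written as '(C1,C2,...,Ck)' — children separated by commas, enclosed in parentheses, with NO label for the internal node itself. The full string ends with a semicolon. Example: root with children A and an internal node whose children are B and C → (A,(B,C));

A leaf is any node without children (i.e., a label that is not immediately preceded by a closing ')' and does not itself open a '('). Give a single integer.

Answer: 8

Derivation:
Newick: ((A,(Y,U,R),D),(E,G),C);
Scan left-to-right; a leaf is any maximal label run not followed by '(':
  pos 2: leaf 'A' → count = 1
  pos 5: leaf 'Y' → count = 2
  pos 7: leaf 'U' → count = 3
  pos 9: leaf 'R' → count = 4
  pos 12: leaf 'D' → count = 5
  pos 16: leaf 'E' → count = 6
  pos 18: leaf 'G' → count = 7
  pos 21: leaf 'C' → count = 8
Total leaves: 8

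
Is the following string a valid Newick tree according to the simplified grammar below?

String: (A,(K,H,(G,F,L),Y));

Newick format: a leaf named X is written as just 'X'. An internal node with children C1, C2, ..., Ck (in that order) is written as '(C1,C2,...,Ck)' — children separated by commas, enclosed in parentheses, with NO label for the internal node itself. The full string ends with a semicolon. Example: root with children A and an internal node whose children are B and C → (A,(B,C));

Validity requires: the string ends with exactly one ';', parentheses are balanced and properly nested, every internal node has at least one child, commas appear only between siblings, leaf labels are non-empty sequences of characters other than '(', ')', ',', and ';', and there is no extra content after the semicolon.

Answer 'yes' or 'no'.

Input: (A,(K,H,(G,F,L),Y));
Paren balance: 3 '(' vs 3 ')' OK
Ends with single ';': True
Full parse: OK
Valid: True

Answer: yes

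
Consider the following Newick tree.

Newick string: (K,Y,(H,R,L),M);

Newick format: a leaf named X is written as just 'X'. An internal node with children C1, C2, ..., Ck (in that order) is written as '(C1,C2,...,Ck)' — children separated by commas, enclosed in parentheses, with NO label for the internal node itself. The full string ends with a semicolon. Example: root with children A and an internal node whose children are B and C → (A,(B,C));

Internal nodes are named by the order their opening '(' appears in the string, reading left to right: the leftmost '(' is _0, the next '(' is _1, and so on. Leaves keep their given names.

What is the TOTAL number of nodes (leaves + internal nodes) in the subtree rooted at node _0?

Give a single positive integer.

Newick: (K,Y,(H,R,L),M);
Locate _0: it is the '(' at position 0 (the 1st '(' reading left to right).
Query: subtree rooted at _0
_0: subtree_size = 1 + 7
  K: subtree_size = 1 + 0
  Y: subtree_size = 1 + 0
  _1: subtree_size = 1 + 3
    H: subtree_size = 1 + 0
    R: subtree_size = 1 + 0
    L: subtree_size = 1 + 0
  M: subtree_size = 1 + 0
Total subtree size of _0: 8

Answer: 8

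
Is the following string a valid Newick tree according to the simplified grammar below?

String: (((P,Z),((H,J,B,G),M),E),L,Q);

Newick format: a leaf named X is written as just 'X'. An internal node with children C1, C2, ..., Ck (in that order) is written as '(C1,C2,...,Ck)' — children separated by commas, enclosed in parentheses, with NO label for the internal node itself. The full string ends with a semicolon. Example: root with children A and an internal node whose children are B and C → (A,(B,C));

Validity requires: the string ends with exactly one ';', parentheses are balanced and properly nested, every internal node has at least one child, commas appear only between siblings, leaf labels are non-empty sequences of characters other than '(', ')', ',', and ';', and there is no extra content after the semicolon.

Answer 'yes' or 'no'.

Input: (((P,Z),((H,J,B,G),M),E),L,Q);
Paren balance: 5 '(' vs 5 ')' OK
Ends with single ';': True
Full parse: OK
Valid: True

Answer: yes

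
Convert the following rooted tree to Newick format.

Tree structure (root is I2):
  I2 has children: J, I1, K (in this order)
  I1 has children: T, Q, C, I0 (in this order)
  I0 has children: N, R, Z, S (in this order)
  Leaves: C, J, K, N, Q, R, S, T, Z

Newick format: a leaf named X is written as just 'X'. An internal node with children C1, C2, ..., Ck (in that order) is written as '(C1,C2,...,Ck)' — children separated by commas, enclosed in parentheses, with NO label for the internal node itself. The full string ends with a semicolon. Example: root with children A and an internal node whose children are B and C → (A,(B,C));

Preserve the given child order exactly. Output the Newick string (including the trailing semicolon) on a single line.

internal I2 with children ['J', 'I1', 'K']
  leaf 'J' → 'J'
  internal I1 with children ['T', 'Q', 'C', 'I0']
    leaf 'T' → 'T'
    leaf 'Q' → 'Q'
    leaf 'C' → 'C'
    internal I0 with children ['N', 'R', 'Z', 'S']
      leaf 'N' → 'N'
      leaf 'R' → 'R'
      leaf 'Z' → 'Z'
      leaf 'S' → 'S'
    → '(N,R,Z,S)'
  → '(T,Q,C,(N,R,Z,S))'
  leaf 'K' → 'K'
→ '(J,(T,Q,C,(N,R,Z,S)),K)'
Final: (J,(T,Q,C,(N,R,Z,S)),K);

Answer: (J,(T,Q,C,(N,R,Z,S)),K);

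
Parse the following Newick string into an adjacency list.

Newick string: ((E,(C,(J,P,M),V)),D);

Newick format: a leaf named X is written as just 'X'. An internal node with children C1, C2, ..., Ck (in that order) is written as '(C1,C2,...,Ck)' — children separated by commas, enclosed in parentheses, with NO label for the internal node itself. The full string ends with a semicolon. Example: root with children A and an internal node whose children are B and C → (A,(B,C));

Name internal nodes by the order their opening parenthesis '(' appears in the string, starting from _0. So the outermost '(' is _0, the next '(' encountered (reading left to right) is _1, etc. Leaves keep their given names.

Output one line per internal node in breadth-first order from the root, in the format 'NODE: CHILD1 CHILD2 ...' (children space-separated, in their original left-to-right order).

Answer: _0: _1 D
_1: E _2
_2: C _3 V
_3: J P M

Derivation:
Input: ((E,(C,(J,P,M),V)),D);
Scanning left-to-right, naming '(' by encounter order:
  pos 0: '(' -> open internal node _0 (depth 1)
  pos 1: '(' -> open internal node _1 (depth 2)
  pos 4: '(' -> open internal node _2 (depth 3)
  pos 7: '(' -> open internal node _3 (depth 4)
  pos 13: ')' -> close internal node _3 (now at depth 3)
  pos 16: ')' -> close internal node _2 (now at depth 2)
  pos 17: ')' -> close internal node _1 (now at depth 1)
  pos 20: ')' -> close internal node _0 (now at depth 0)
Total internal nodes: 4
BFS adjacency from root:
  _0: _1 D
  _1: E _2
  _2: C _3 V
  _3: J P M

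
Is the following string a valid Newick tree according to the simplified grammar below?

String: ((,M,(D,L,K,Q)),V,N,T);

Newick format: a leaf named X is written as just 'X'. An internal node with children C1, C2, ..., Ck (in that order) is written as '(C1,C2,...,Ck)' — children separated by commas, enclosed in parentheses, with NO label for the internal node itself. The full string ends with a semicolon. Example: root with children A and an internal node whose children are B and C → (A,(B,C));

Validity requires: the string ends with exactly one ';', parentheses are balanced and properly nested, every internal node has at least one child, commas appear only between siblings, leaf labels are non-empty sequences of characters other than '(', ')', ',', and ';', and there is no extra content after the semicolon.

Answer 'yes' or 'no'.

Answer: no

Derivation:
Input: ((,M,(D,L,K,Q)),V,N,T);
Paren balance: 3 '(' vs 3 ')' OK
Ends with single ';': True
Full parse: FAILS (empty leaf label at pos 2)
Valid: False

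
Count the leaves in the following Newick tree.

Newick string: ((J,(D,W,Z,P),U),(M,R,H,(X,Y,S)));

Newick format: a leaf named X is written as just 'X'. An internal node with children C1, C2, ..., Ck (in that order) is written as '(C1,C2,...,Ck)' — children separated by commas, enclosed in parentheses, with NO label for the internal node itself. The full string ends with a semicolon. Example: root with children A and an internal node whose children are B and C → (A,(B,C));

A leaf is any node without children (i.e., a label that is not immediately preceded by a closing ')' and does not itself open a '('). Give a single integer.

Newick: ((J,(D,W,Z,P),U),(M,R,H,(X,Y,S)));
Scan left-to-right; a leaf is any maximal label run not followed by '(':
  pos 2: leaf 'J' → count = 1
  pos 5: leaf 'D' → count = 2
  pos 7: leaf 'W' → count = 3
  pos 9: leaf 'Z' → count = 4
  pos 11: leaf 'P' → count = 5
  pos 14: leaf 'U' → count = 6
  pos 18: leaf 'M' → count = 7
  pos 20: leaf 'R' → count = 8
  pos 22: leaf 'H' → count = 9
  pos 25: leaf 'X' → count = 10
  pos 27: leaf 'Y' → count = 11
  pos 29: leaf 'S' → count = 12
Total leaves: 12

Answer: 12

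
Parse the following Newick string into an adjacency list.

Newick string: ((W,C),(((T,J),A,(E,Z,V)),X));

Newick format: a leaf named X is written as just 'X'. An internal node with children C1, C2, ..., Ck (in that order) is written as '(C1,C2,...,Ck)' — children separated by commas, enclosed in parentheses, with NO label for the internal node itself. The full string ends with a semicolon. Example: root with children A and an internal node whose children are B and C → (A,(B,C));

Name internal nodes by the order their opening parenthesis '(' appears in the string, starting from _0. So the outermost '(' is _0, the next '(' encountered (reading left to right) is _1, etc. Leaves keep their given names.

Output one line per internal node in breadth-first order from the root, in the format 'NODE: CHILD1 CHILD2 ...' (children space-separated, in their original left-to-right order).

Input: ((W,C),(((T,J),A,(E,Z,V)),X));
Scanning left-to-right, naming '(' by encounter order:
  pos 0: '(' -> open internal node _0 (depth 1)
  pos 1: '(' -> open internal node _1 (depth 2)
  pos 5: ')' -> close internal node _1 (now at depth 1)
  pos 7: '(' -> open internal node _2 (depth 2)
  pos 8: '(' -> open internal node _3 (depth 3)
  pos 9: '(' -> open internal node _4 (depth 4)
  pos 13: ')' -> close internal node _4 (now at depth 3)
  pos 17: '(' -> open internal node _5 (depth 4)
  pos 23: ')' -> close internal node _5 (now at depth 3)
  pos 24: ')' -> close internal node _3 (now at depth 2)
  pos 27: ')' -> close internal node _2 (now at depth 1)
  pos 28: ')' -> close internal node _0 (now at depth 0)
Total internal nodes: 6
BFS adjacency from root:
  _0: _1 _2
  _1: W C
  _2: _3 X
  _3: _4 A _5
  _4: T J
  _5: E Z V

Answer: _0: _1 _2
_1: W C
_2: _3 X
_3: _4 A _5
_4: T J
_5: E Z V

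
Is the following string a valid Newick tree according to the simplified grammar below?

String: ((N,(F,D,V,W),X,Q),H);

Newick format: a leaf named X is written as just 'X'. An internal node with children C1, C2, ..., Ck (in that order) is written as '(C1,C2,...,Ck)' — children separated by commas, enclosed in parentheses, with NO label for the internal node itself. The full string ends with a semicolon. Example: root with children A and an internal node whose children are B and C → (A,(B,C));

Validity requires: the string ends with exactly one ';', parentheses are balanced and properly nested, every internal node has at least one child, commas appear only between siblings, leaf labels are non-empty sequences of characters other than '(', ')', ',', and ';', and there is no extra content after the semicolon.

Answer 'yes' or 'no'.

Input: ((N,(F,D,V,W),X,Q),H);
Paren balance: 3 '(' vs 3 ')' OK
Ends with single ';': True
Full parse: OK
Valid: True

Answer: yes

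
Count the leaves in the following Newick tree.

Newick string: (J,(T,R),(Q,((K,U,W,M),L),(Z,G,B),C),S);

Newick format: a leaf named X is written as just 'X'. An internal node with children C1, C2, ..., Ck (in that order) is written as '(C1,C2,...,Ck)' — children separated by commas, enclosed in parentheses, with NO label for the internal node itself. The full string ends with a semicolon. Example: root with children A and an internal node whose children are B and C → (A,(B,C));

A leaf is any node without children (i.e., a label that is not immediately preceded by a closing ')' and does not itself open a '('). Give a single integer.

Answer: 14

Derivation:
Newick: (J,(T,R),(Q,((K,U,W,M),L),(Z,G,B),C),S);
Scan left-to-right; a leaf is any maximal label run not followed by '(':
  pos 1: leaf 'J' → count = 1
  pos 4: leaf 'T' → count = 2
  pos 6: leaf 'R' → count = 3
  pos 10: leaf 'Q' → count = 4
  pos 14: leaf 'K' → count = 5
  pos 16: leaf 'U' → count = 6
  pos 18: leaf 'W' → count = 7
  pos 20: leaf 'M' → count = 8
  pos 23: leaf 'L' → count = 9
  pos 27: leaf 'Z' → count = 10
  pos 29: leaf 'G' → count = 11
  pos 31: leaf 'B' → count = 12
  pos 34: leaf 'C' → count = 13
  pos 37: leaf 'S' → count = 14
Total leaves: 14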